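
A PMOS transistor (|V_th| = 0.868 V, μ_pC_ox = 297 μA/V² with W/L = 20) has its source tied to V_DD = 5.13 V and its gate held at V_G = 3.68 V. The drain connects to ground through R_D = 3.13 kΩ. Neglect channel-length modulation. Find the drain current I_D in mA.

V_SG = V_DD − V_G = 5.13 − 3.68 = 1.45 V, so V_ov = 1.45 − 0.868 = 0.582 V.
k_p = μ_pC_ox · (W/L) = 5.94 mA/V².
Assume saturation: I_D = ½ k_p V_ov² = 0.5 × 5.94 × 0.582² = 1.01 mA, giving V_SD = V_DD − I_D R_D = 5.13 − 1.01 × 3.13 = 1.98 V.
V_SD = 1.98 V ≥ V_ov = 0.582 V, confirming saturation.

I_D = 1.01 mA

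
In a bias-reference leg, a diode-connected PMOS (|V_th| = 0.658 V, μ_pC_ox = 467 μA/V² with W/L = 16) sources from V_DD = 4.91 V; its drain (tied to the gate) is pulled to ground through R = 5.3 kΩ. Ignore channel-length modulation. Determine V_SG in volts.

With gate tied to drain, V_SG = V_SD ≥ V_SG − |V_th|, so the device is in saturation.
k_p = μ_pC_ox · (W/L) = 7.472 mA/V².
KCL at the drain: ½ k_p (V_SG − |V_th|)² = (V_DD − V_SG)/R.
Let x = V_SG − 0.658. Then 19.8 x² + x − 4.252 = 0, giving x = 0.439 V (positive root), so V_SG = 1.1 V.
I_D = (V_DD − V_SG)/R = (4.91 − 1.1) / 5.3 = 0.719 mA.

V_SG = 1.10 V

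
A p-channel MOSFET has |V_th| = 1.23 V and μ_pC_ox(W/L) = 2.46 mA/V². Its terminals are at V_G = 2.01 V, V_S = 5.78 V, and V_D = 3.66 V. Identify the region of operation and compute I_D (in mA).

V_SG = V_S − V_G = 5.78 − 2.01 = 3.77 V; V_SD = V_S − V_D = 5.78 − 3.66 = 2.12 V.
V_ov = V_SG − |V_th| = 3.77 − 1.23 = 2.54 V.
Since V_SD = 2.12 V < V_ov = 2.54 V, the device is in the triode region.
I_D = k_p [V_ov · V_SD − ½ V_SD²] = 2.46 × [2.54 × 2.12 − 0.5 × 2.12²] = 7.72 mA.

Triode; I_D = 7.72 mA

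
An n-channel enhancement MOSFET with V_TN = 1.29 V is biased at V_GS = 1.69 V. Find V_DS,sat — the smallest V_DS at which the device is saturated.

The boundary between triode and saturation is V_DS = V_GS − V_TN = V_ov.
V_ov = 1.69 − 1.29 = 0.4 V.

V_DS,sat = 0.400 V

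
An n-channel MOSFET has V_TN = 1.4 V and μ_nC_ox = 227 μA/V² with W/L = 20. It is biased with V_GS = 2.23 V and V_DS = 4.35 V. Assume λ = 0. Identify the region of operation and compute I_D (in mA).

k_n = μ_nC_ox · (W/L) = 4.54 mA/V².
V_ov = V_GS − V_TN = 2.23 − 1.4 = 0.83 V.
Since V_DS = 4.35 V ≥ V_ov = 0.83 V, the device is in saturation.
I_D = ½ k_n V_ov² = 0.5 × 4.54 × 0.83² = 1.56 mA.

Saturation; I_D = 1.56 mA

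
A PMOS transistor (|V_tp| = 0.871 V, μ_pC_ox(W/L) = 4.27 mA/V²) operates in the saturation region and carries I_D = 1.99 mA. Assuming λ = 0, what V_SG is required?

V_SG = 1.84 V

In saturation I_D = ½ k_p (V_SG − |V_tp|)², so V_SG − |V_tp| = √(2 I_D / k_p) = √(2 × 1.99 / 4.27) = 0.965 V.
V_SG = 0.871 + 0.965 = 1.84 V.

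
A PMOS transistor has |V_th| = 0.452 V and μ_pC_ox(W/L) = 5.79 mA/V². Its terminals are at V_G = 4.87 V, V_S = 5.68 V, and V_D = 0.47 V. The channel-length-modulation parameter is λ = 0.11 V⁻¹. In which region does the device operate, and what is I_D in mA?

Saturation; I_D = 0.584 mA

V_SG = V_S − V_G = 5.68 − 4.87 = 0.81 V; V_SD = V_S − V_D = 5.68 − 0.47 = 5.21 V.
V_ov = V_SG − |V_th| = 0.81 − 0.452 = 0.358 V.
Since V_SD = 5.21 V ≥ V_ov = 0.358 V, the device is in saturation.
I_D = ½ k_p V_ov² (1 + λ V_SD) = 0.5 × 5.79 × 0.358² × (1 + 0.11 × 5.21) = 0.584 mA.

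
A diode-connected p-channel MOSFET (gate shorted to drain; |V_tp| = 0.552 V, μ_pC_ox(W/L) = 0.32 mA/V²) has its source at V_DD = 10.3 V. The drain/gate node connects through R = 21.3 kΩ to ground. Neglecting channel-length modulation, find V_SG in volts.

V_SG = 2.10 V

With gate tied to drain, V_SG = V_SD ≥ V_SG − |V_tp|, so the device is in saturation.
KCL at the drain: ½ k_p (V_SG − |V_tp|)² = (V_DD − V_SG)/R.
Let x = V_SG − 0.552. Then 3.41 x² + x − 9.748 = 0, giving x = 1.55 V (positive root), so V_SG = 2.1 V.
I_D = (V_DD − V_SG)/R = (10.3 − 2.1) / 21.3 = 0.385 mA.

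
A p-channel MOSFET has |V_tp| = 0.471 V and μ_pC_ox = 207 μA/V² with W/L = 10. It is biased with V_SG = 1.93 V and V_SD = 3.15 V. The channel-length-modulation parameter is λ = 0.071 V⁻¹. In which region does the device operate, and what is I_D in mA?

Saturation; I_D = 2.70 mA

k_p = μ_pC_ox · (W/L) = 2.07 mA/V².
V_ov = V_SG − |V_tp| = 1.93 − 0.471 = 1.46 V.
Since V_SD = 3.15 V ≥ V_ov = 1.46 V, the device is in saturation.
I_D = ½ k_p V_ov² (1 + λ V_SD) = 0.5 × 2.07 × 1.46² × (1 + 0.071 × 3.15) = 2.7 mA.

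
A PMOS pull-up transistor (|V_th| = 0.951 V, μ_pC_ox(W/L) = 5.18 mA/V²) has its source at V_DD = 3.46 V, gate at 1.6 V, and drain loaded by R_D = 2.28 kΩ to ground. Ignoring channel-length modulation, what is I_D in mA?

I_D = 1.36 mA

V_SG = V_DD − V_G = 3.46 − 1.6 = 1.86 V, so V_ov = 1.86 − 0.951 = 0.909 V.
Assume saturation: I_D = ½ k_p V_ov² = 0.5 × 5.18 × 0.909² = 2.14 mA, giving V_SD = V_DD − I_D R_D = 3.46 − 2.14 × 2.28 = -1.42 V.
But -1.42 V < V_ov = 0.909 V, so the device is actually in triode.
In triode I_D = k_p[V_ov V_SD − ½ V_SD²] and I_D = (V_DD − V_SD)/R_D. Equating: 5.91 V_SD² − 11.74 V_SD + 3.46 = 0, giving V_SD = 0.36 V (the root below V_ov).
I_D = (3.46 − 0.36) / 2.28 = 1.36 mA.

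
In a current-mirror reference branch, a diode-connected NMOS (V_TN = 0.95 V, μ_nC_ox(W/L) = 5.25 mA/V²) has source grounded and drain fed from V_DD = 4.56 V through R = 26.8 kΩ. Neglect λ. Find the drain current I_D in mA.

With gate tied to drain, V_GS = V_DS ≥ V_GS − V_TN, so the device is in saturation.
KCL at the drain: ½ k_n (V_GS − V_TN)² = (V_DD − V_GS)/R.
Let x = V_GS − 0.95. Then 70.4 x² + x − 3.61 = 0, giving x = 0.22 V (positive root), so V_GS = 1.17 V.
I_D = (V_DD − V_GS)/R = (4.56 − 1.17) / 26.8 = 0.127 mA.

I_D = 0.127 mA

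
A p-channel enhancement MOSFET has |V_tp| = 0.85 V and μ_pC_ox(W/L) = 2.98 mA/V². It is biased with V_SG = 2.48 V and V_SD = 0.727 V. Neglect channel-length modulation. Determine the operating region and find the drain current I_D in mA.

Triode; I_D = 2.74 mA

V_ov = V_SG − |V_tp| = 2.48 − 0.85 = 1.63 V.
Since V_SD = 0.727 V < V_ov = 1.63 V, the device is in the triode region.
I_D = k_p [V_ov · V_SD − ½ V_SD²] = 2.98 × [1.63 × 0.727 − 0.5 × 0.727²] = 2.74 mA.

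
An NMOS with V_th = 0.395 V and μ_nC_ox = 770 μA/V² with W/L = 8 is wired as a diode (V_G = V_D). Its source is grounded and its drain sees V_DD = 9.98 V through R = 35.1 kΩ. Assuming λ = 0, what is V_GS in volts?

V_GS = 0.688 V

With gate tied to drain, V_GS = V_DS ≥ V_GS − V_th, so the device is in saturation.
k_n = μ_nC_ox · (W/L) = 6.16 mA/V².
KCL at the drain: ½ k_n (V_GS − V_th)² = (V_DD − V_GS)/R.
Let x = V_GS − 0.395. Then 108 x² + x − 9.585 = 0, giving x = 0.293 V (positive root), so V_GS = 0.688 V.
I_D = (V_DD − V_GS)/R = (9.98 − 0.688) / 35.1 = 0.265 mA.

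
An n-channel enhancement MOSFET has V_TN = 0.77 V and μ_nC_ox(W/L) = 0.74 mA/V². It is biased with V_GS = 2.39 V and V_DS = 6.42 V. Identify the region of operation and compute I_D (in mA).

Saturation; I_D = 0.971 mA

V_ov = V_GS − V_TN = 2.39 − 0.77 = 1.62 V.
Since V_DS = 6.42 V ≥ V_ov = 1.62 V, the device is in saturation.
I_D = ½ k_n V_ov² = 0.5 × 0.74 × 1.62² = 0.971 mA.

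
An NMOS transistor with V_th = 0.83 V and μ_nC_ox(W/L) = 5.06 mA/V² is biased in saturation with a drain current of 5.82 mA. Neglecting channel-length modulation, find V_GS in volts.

In saturation I_D = ½ k_n (V_GS − V_th)², so V_GS − V_th = √(2 I_D / k_n) = √(2 × 5.82 / 5.06) = 1.52 V.
V_GS = 0.83 + 1.52 = 2.35 V.

V_GS = 2.35 V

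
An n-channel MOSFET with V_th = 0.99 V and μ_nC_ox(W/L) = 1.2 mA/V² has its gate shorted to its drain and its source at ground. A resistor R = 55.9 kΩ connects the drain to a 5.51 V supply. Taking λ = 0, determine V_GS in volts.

With gate tied to drain, V_GS = V_DS ≥ V_GS − V_th, so the device is in saturation.
KCL at the drain: ½ k_n (V_GS − V_th)² = (V_DD − V_GS)/R.
Let x = V_GS − 0.99. Then 33.5 x² + x − 4.52 = 0, giving x = 0.352 V (positive root), so V_GS = 1.34 V.
I_D = (V_DD − V_GS)/R = (5.51 − 1.34) / 55.9 = 0.0746 mA.

V_GS = 1.34 V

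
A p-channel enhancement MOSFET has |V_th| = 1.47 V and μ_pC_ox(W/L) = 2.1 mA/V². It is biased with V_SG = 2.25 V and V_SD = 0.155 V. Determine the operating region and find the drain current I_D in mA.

V_ov = V_SG − |V_th| = 2.25 − 1.47 = 0.78 V.
Since V_SD = 0.155 V < V_ov = 0.78 V, the device is in the triode region.
I_D = k_p [V_ov · V_SD − ½ V_SD²] = 2.1 × [0.78 × 0.155 − 0.5 × 0.155²] = 0.229 mA.

Triode; I_D = 0.229 mA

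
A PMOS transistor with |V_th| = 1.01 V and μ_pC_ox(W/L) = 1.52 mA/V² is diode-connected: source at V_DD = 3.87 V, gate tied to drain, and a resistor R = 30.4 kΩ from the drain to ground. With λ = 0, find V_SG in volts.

With gate tied to drain, V_SG = V_SD ≥ V_SG − |V_th|, so the device is in saturation.
KCL at the drain: ½ k_p (V_SG − |V_th|)² = (V_DD − V_SG)/R.
Let x = V_SG − 1.01. Then 23.1 x² + x − 2.86 = 0, giving x = 0.331 V (positive root), so V_SG = 1.34 V.
I_D = (V_DD − V_SG)/R = (3.87 − 1.34) / 30.4 = 0.0832 mA.

V_SG = 1.34 V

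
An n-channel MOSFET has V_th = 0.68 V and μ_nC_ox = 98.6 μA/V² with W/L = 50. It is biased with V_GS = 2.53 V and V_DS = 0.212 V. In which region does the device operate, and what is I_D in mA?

Triode; I_D = 1.82 mA

k_n = μ_nC_ox · (W/L) = 4.93 mA/V².
V_ov = V_GS − V_th = 2.53 − 0.68 = 1.85 V.
Since V_DS = 0.212 V < V_ov = 1.85 V, the device is in the triode region.
I_D = k_n [V_ov · V_DS − ½ V_DS²] = 4.93 × [1.85 × 0.212 − 0.5 × 0.212²] = 1.82 mA.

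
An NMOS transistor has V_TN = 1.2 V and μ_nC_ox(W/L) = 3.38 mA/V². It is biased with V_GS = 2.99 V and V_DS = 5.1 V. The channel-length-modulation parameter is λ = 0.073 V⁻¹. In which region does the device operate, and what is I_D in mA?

Saturation; I_D = 7.43 mA

V_ov = V_GS − V_TN = 2.99 − 1.2 = 1.79 V.
Since V_DS = 5.1 V ≥ V_ov = 1.79 V, the device is in saturation.
I_D = ½ k_n V_ov² (1 + λ V_DS) = 0.5 × 3.38 × 1.79² × (1 + 0.073 × 5.1) = 7.43 mA.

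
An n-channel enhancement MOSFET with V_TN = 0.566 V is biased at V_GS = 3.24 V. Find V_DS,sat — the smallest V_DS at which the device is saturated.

The boundary between triode and saturation is V_DS = V_GS − V_TN = V_ov.
V_ov = 3.24 − 0.566 = 2.67 V.

V_DS,sat = 2.67 V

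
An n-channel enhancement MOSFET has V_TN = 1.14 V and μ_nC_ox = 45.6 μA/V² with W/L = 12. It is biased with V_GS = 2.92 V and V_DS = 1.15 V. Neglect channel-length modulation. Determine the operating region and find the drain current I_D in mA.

k_n = μ_nC_ox · (W/L) = 0.5472 mA/V².
V_ov = V_GS − V_TN = 2.92 − 1.14 = 1.78 V.
Since V_DS = 1.15 V < V_ov = 1.78 V, the device is in the triode region.
I_D = k_n [V_ov · V_DS − ½ V_DS²] = 0.5472 × [1.78 × 1.15 − 0.5 × 1.15²] = 0.758 mA.

Triode; I_D = 0.758 mA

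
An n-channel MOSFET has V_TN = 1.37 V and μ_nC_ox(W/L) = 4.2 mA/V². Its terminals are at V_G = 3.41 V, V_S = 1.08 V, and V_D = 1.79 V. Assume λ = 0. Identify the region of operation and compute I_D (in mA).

V_GS = V_G − V_S = 3.41 − 1.08 = 2.33 V; V_DS = V_D − V_S = 1.79 − 1.08 = 0.71 V.
V_ov = V_GS − V_TN = 2.33 − 1.37 = 0.96 V.
Since V_DS = 0.71 V < V_ov = 0.96 V, the device is in the triode region.
I_D = k_n [V_ov · V_DS − ½ V_DS²] = 4.2 × [0.96 × 0.71 − 0.5 × 0.71²] = 1.8 mA.

Triode; I_D = 1.80 mA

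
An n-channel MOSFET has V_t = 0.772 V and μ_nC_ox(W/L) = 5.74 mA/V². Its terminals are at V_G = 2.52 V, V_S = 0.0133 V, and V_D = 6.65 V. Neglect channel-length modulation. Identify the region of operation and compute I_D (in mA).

Saturation; I_D = 8.64 mA

V_GS = V_G − V_S = 2.52 − 0.0133 = 2.51 V; V_DS = V_D − V_S = 6.65 − 0.0133 = 6.64 V.
V_ov = V_GS − V_t = 2.51 − 0.772 = 1.73 V.
Since V_DS = 6.64 V ≥ V_ov = 1.73 V, the device is in saturation.
I_D = ½ k_n V_ov² = 0.5 × 5.74 × 1.73² = 8.64 mA.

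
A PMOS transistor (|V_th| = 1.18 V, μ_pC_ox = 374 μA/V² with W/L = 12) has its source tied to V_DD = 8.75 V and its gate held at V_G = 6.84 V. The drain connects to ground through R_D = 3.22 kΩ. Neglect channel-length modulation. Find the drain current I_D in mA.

V_SG = V_DD − V_G = 8.75 − 6.84 = 1.91 V, so V_ov = 1.91 − 1.18 = 0.73 V.
k_p = μ_pC_ox · (W/L) = 4.488 mA/V².
Assume saturation: I_D = ½ k_p V_ov² = 0.5 × 4.488 × 0.73² = 1.2 mA, giving V_SD = V_DD − I_D R_D = 8.75 − 1.2 × 3.22 = 4.9 V.
V_SD = 4.9 V ≥ V_ov = 0.73 V, confirming saturation.

I_D = 1.20 mA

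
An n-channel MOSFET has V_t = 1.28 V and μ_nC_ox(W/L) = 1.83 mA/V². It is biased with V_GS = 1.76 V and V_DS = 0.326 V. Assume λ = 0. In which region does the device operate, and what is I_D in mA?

Triode; I_D = 0.189 mA

V_ov = V_GS − V_t = 1.76 − 1.28 = 0.48 V.
Since V_DS = 0.326 V < V_ov = 0.48 V, the device is in the triode region.
I_D = k_n [V_ov · V_DS − ½ V_DS²] = 1.83 × [0.48 × 0.326 − 0.5 × 0.326²] = 0.189 mA.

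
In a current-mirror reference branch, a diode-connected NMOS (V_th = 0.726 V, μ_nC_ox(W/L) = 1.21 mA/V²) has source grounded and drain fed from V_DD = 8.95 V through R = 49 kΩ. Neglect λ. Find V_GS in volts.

With gate tied to drain, V_GS = V_DS ≥ V_GS − V_th, so the device is in saturation.
KCL at the drain: ½ k_n (V_GS − V_th)² = (V_DD − V_GS)/R.
Let x = V_GS − 0.726. Then 29.6 x² + x − 8.224 = 0, giving x = 0.51 V (positive root), so V_GS = 1.24 V.
I_D = (V_DD − V_GS)/R = (8.95 − 1.24) / 49 = 0.157 mA.

V_GS = 1.24 V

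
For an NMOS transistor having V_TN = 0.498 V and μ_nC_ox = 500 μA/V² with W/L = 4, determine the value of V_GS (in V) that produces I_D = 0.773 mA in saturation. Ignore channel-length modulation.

V_GS = 1.38 V

k_n = μ_nC_ox · (W/L) = 2 mA/V².
In saturation I_D = ½ k_n (V_GS − V_TN)², so V_GS − V_TN = √(2 I_D / k_n) = √(2 × 0.773 / 2) = 0.879 V.
V_GS = 0.498 + 0.879 = 1.38 V.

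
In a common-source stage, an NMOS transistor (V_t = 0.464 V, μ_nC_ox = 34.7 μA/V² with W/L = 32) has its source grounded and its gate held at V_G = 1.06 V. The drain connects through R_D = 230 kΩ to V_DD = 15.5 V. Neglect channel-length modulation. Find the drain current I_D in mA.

V_GS = V_G = 1.06 V, so V_ov = 1.06 − 0.464 = 0.596 V.
k_n = μ_nC_ox · (W/L) = 1.11 mA/V².
Assume saturation: I_D = ½ k_n V_ov² = 0.5 × 1.11 × 0.596² = 0.197 mA, giving V_DS = V_DD − I_D R_D = 15.5 − 0.197 × 230 = -29.9 V.
But -29.9 V < V_ov = 0.596 V, so the device is actually in triode.
In triode I_D = k_n[V_ov V_DS − ½ V_DS²] and I_D = (V_DD − V_DS)/R_D. Equating: 128 V_DS² − 153.2 V_DS + 15.5 = 0, giving V_DS = 0.112 V (the root below V_ov).
I_D = (15.5 − 0.112) / 230 = 0.0669 mA.

I_D = 0.0669 mA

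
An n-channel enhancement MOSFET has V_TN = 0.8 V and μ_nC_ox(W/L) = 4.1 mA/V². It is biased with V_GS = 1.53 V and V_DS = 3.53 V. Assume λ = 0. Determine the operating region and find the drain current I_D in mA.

V_ov = V_GS − V_TN = 1.53 − 0.8 = 0.73 V.
Since V_DS = 3.53 V ≥ V_ov = 0.73 V, the device is in saturation.
I_D = ½ k_n V_ov² = 0.5 × 4.1 × 0.73² = 1.09 mA.

Saturation; I_D = 1.09 mA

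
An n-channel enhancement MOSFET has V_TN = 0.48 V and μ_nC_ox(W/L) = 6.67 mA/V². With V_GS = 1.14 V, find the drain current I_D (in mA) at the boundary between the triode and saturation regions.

At the boundary V_DS = V_ov = V_GS − V_TN = 1.14 − 0.48 = 0.66 V.
I_D = ½ k_n V_ov² = 0.5 × 6.67 × 0.66² = 1.45 mA.

I_D = 1.45 mA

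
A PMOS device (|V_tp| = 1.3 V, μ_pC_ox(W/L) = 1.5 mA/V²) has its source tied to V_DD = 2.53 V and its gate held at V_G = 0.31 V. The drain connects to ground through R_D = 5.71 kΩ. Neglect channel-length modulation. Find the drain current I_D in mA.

I_D = 0.383 mA

V_SG = V_DD − V_G = 2.53 − 0.31 = 2.22 V, so V_ov = 2.22 − 1.3 = 0.92 V.
Assume saturation: I_D = ½ k_p V_ov² = 0.5 × 1.5 × 0.92² = 0.635 mA, giving V_SD = V_DD − I_D R_D = 2.53 − 0.635 × 5.71 = -1.09 V.
But -1.09 V < V_ov = 0.92 V, so the device is actually in triode.
In triode I_D = k_p[V_ov V_SD − ½ V_SD²] and I_D = (V_DD − V_SD)/R_D. Equating: 4.28 V_SD² − 8.88 V_SD + 2.53 = 0, giving V_SD = 0.341 V (the root below V_ov).
I_D = (2.53 − 0.341) / 5.71 = 0.383 mA.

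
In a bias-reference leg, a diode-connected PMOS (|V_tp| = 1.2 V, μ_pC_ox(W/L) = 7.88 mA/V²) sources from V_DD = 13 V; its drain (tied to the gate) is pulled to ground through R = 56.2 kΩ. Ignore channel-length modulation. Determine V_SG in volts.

V_SG = 1.43 V

With gate tied to drain, V_SG = V_SD ≥ V_SG − |V_tp|, so the device is in saturation.
KCL at the drain: ½ k_p (V_SG − |V_tp|)² = (V_DD − V_SG)/R.
Let x = V_SG − 1.2. Then 221 x² + x − 11.8 = 0, giving x = 0.229 V (positive root), so V_SG = 1.43 V.
I_D = (V_DD − V_SG)/R = (13 − 1.43) / 56.2 = 0.206 mA.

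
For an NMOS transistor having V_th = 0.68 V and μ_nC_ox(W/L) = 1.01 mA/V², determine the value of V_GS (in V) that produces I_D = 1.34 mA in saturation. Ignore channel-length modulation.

V_GS = 2.31 V

In saturation I_D = ½ k_n (V_GS − V_th)², so V_GS − V_th = √(2 I_D / k_n) = √(2 × 1.34 / 1.01) = 1.63 V.
V_GS = 0.68 + 1.63 = 2.31 V.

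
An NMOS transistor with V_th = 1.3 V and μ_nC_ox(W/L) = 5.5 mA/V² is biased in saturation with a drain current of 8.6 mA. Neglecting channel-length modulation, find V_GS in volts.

V_GS = 3.07 V

In saturation I_D = ½ k_n (V_GS − V_th)², so V_GS − V_th = √(2 I_D / k_n) = √(2 × 8.6 / 5.5) = 1.77 V.
V_GS = 1.3 + 1.77 = 3.07 V.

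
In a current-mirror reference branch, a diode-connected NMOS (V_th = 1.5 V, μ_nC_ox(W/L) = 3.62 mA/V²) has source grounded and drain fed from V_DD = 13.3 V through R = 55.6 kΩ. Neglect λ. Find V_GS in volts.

V_GS = 1.84 V

With gate tied to drain, V_GS = V_DS ≥ V_GS − V_th, so the device is in saturation.
KCL at the drain: ½ k_n (V_GS − V_th)² = (V_DD − V_GS)/R.
Let x = V_GS − 1.5. Then 101 x² + x − 11.8 = 0, giving x = 0.337 V (positive root), so V_GS = 1.84 V.
I_D = (V_DD − V_GS)/R = (13.3 − 1.84) / 55.6 = 0.206 mA.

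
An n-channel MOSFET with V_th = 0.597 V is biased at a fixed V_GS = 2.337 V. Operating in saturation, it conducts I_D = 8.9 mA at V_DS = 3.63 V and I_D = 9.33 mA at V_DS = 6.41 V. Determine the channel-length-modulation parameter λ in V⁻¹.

With V_GS fixed, I_D ∝ (1 + λ V_DS) in saturation, so I_D2/I_D1 = (1 + λ V_DS2)/(1 + λ V_DS1).
9.33/8.9 = 1.048 = (1 + 6.41 λ)/(1 + 3.63 λ).
Solving: λ (I_D1 V_DS2 − I_D2 V_DS1) = I_D2 − I_D1, so λ = (9.33 − 8.9) / (8.9 × 6.41 − 9.33 × 3.63) = 0.43 / 23.2 = 0.0185 V⁻¹.

λ = 0.0185 V⁻¹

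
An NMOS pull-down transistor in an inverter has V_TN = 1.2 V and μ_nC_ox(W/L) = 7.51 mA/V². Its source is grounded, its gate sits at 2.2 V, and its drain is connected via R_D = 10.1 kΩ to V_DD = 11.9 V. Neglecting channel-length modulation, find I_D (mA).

V_GS = V_G = 2.2 V, so V_ov = 2.2 − 1.2 = 1 V.
Assume saturation: I_D = ½ k_n V_ov² = 0.5 × 7.51 × 1² = 3.76 mA, giving V_DS = V_DD − I_D R_D = 11.9 − 3.76 × 10.1 = -26 V.
But -26 V < V_ov = 1 V, so the device is actually in triode.
In triode I_D = k_n[V_ov V_DS − ½ V_DS²] and I_D = (V_DD − V_DS)/R_D. Equating: 37.9 V_DS² − 76.85 V_DS + 11.9 = 0, giving V_DS = 0.169 V (the root below V_ov).
I_D = (11.9 − 0.169) / 10.1 = 1.16 mA.

I_D = 1.16 mA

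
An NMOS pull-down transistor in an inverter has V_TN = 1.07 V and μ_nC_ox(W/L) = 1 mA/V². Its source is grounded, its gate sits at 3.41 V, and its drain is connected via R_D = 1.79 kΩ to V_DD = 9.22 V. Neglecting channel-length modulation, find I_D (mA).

V_GS = V_G = 3.41 V, so V_ov = 3.41 − 1.07 = 2.34 V.
Assume saturation: I_D = ½ k_n V_ov² = 0.5 × 1 × 2.34² = 2.74 mA, giving V_DS = V_DD − I_D R_D = 9.22 − 2.74 × 1.79 = 4.32 V.
V_DS = 4.32 V ≥ V_ov = 2.34 V, confirming saturation.

I_D = 2.74 mA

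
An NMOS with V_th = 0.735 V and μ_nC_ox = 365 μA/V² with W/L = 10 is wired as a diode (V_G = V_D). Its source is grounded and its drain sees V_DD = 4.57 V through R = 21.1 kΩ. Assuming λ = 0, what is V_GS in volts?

V_GS = 1.04 V

With gate tied to drain, V_GS = V_DS ≥ V_GS − V_th, so the device is in saturation.
k_n = μ_nC_ox · (W/L) = 3.65 mA/V².
KCL at the drain: ½ k_n (V_GS − V_th)² = (V_DD − V_GS)/R.
Let x = V_GS − 0.735. Then 38.5 x² + x − 3.835 = 0, giving x = 0.303 V (positive root), so V_GS = 1.04 V.
I_D = (V_DD − V_GS)/R = (4.57 − 1.04) / 21.1 = 0.167 mA.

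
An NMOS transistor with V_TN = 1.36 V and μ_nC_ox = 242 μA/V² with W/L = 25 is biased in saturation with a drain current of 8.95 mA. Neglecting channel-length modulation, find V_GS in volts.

V_GS = 3.08 V

k_n = μ_nC_ox · (W/L) = 6.05 mA/V².
In saturation I_D = ½ k_n (V_GS − V_TN)², so V_GS − V_TN = √(2 I_D / k_n) = √(2 × 8.95 / 6.05) = 1.72 V.
V_GS = 1.36 + 1.72 = 3.08 V.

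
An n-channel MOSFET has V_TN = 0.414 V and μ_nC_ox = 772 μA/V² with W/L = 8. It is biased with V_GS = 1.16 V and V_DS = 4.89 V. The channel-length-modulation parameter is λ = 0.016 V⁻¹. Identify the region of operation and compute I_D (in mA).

Saturation; I_D = 1.85 mA

k_n = μ_nC_ox · (W/L) = 6.176 mA/V².
V_ov = V_GS − V_TN = 1.16 − 0.414 = 0.746 V.
Since V_DS = 4.89 V ≥ V_ov = 0.746 V, the device is in saturation.
I_D = ½ k_n V_ov² (1 + λ V_DS) = 0.5 × 6.176 × 0.746² × (1 + 0.016 × 4.89) = 1.85 mA.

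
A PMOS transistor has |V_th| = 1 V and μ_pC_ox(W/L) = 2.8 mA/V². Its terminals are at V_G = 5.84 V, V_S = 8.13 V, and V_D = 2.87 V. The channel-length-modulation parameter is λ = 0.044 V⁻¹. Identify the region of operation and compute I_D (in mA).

V_SG = V_S − V_G = 8.13 − 5.84 = 2.29 V; V_SD = V_S − V_D = 8.13 − 2.87 = 5.26 V.
V_ov = V_SG − |V_th| = 2.29 − 1 = 1.29 V.
Since V_SD = 5.26 V ≥ V_ov = 1.29 V, the device is in saturation.
I_D = ½ k_p V_ov² (1 + λ V_SD) = 0.5 × 2.8 × 1.29² × (1 + 0.044 × 5.26) = 2.87 mA.

Saturation; I_D = 2.87 mA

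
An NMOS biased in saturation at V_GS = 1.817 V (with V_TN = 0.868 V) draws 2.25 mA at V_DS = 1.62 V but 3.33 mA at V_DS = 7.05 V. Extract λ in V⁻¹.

λ = 0.103 V⁻¹

With V_GS fixed, I_D ∝ (1 + λ V_DS) in saturation, so I_D2/I_D1 = (1 + λ V_DS2)/(1 + λ V_DS1).
3.33/2.25 = 1.48 = (1 + 7.05 λ)/(1 + 1.62 λ).
Solving: λ (I_D1 V_DS2 − I_D2 V_DS1) = I_D2 − I_D1, so λ = (3.33 − 2.25) / (2.25 × 7.05 − 3.33 × 1.62) = 1.08 / 10.5 = 0.103 V⁻¹.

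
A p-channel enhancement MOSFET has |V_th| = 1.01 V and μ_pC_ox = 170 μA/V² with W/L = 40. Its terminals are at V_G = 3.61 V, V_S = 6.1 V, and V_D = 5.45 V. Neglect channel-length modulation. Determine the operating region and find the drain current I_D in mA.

Triode; I_D = 5.11 mA

V_SG = V_S − V_G = 6.1 − 3.61 = 2.49 V; V_SD = V_S − V_D = 6.1 − 5.45 = 0.65 V.
k_p = μ_pC_ox · (W/L) = 6.8 mA/V².
V_ov = V_SG − |V_th| = 2.49 − 1.01 = 1.48 V.
Since V_SD = 0.65 V < V_ov = 1.48 V, the device is in the triode region.
I_D = k_p [V_ov · V_SD − ½ V_SD²] = 6.8 × [1.48 × 0.65 − 0.5 × 0.65²] = 5.11 mA.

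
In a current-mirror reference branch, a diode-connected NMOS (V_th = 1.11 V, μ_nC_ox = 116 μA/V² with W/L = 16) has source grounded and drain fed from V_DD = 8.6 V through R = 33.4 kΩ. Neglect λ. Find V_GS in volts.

With gate tied to drain, V_GS = V_DS ≥ V_GS − V_th, so the device is in saturation.
k_n = μ_nC_ox · (W/L) = 1.856 mA/V².
KCL at the drain: ½ k_n (V_GS − V_th)² = (V_DD − V_GS)/R.
Let x = V_GS − 1.11. Then 31 x² + x − 7.49 = 0, giving x = 0.476 V (positive root), so V_GS = 1.59 V.
I_D = (V_DD − V_GS)/R = (8.6 − 1.59) / 33.4 = 0.21 mA.

V_GS = 1.59 V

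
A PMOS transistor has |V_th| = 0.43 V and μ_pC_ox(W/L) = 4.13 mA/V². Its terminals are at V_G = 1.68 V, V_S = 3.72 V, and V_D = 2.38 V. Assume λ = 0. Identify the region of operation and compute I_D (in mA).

Triode; I_D = 5.20 mA

V_SG = V_S − V_G = 3.72 − 1.68 = 2.04 V; V_SD = V_S − V_D = 3.72 − 2.38 = 1.34 V.
V_ov = V_SG − |V_th| = 2.04 − 0.43 = 1.61 V.
Since V_SD = 1.34 V < V_ov = 1.61 V, the device is in the triode region.
I_D = k_p [V_ov · V_SD − ½ V_SD²] = 4.13 × [1.61 × 1.34 − 0.5 × 1.34²] = 5.2 mA.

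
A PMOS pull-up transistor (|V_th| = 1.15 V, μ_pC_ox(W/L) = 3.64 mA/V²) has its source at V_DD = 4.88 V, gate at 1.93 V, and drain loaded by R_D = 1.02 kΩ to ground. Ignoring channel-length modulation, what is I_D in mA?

V_SG = V_DD − V_G = 4.88 − 1.93 = 2.95 V, so V_ov = 2.95 − 1.15 = 1.8 V.
Assume saturation: I_D = ½ k_p V_ov² = 0.5 × 3.64 × 1.8² = 5.9 mA, giving V_SD = V_DD − I_D R_D = 4.88 − 5.9 × 1.02 = -1.13 V.
But -1.13 V < V_ov = 1.8 V, so the device is actually in triode.
In triode I_D = k_p[V_ov V_SD − ½ V_SD²] and I_D = (V_DD − V_SD)/R_D. Equating: 1.86 V_SD² − 7.683 V_SD + 4.88 = 0, giving V_SD = 0.783 V (the root below V_ov).
I_D = (4.88 − 0.783) / 1.02 = 4.02 mA.

I_D = 4.02 mA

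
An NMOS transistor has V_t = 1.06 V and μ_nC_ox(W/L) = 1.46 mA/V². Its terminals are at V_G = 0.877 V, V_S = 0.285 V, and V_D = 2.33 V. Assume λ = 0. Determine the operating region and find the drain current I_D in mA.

V_GS = V_G − V_S = 0.877 − 0.285 = 0.592 V; V_DS = V_D − V_S = 2.33 − 0.285 = 2.04 V.
V_GS = 0.592 V < V_t = 1.06 V, so the transistor is in cutoff.

Cutoff; I_D = 0 mA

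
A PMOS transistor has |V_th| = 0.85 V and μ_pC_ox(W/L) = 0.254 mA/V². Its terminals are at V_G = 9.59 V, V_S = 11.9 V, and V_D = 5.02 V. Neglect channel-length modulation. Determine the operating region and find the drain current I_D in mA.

V_SG = V_S − V_G = 11.9 − 9.59 = 2.31 V; V_SD = V_S − V_D = 11.9 − 5.02 = 6.88 V.
V_ov = V_SG − |V_th| = 2.31 − 0.85 = 1.46 V.
Since V_SD = 6.88 V ≥ V_ov = 1.46 V, the device is in saturation.
I_D = ½ k_p V_ov² = 0.5 × 0.254 × 1.46² = 0.271 mA.

Saturation; I_D = 0.271 mA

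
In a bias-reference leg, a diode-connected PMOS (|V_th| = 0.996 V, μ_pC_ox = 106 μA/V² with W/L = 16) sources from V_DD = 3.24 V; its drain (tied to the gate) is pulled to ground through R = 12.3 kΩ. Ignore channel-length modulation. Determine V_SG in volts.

With gate tied to drain, V_SG = V_SD ≥ V_SG − |V_th|, so the device is in saturation.
k_p = μ_pC_ox · (W/L) = 1.696 mA/V².
KCL at the drain: ½ k_p (V_SG − |V_th|)² = (V_DD − V_SG)/R.
Let x = V_SG − 0.996. Then 10.4 x² + x − 2.244 = 0, giving x = 0.418 V (positive root), so V_SG = 1.41 V.
I_D = (V_DD − V_SG)/R = (3.24 − 1.41) / 12.3 = 0.148 mA.

V_SG = 1.41 V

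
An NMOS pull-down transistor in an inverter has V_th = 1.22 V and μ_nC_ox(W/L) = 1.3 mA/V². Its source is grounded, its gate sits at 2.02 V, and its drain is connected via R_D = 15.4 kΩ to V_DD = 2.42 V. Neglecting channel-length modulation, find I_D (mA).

V_GS = V_G = 2.02 V, so V_ov = 2.02 − 1.22 = 0.8 V.
Assume saturation: I_D = ½ k_n V_ov² = 0.5 × 1.3 × 0.8² = 0.416 mA, giving V_DS = V_DD − I_D R_D = 2.42 − 0.416 × 15.4 = -3.99 V.
But -3.99 V < V_ov = 0.8 V, so the device is actually in triode.
In triode I_D = k_n[V_ov V_DS − ½ V_DS²] and I_D = (V_DD − V_DS)/R_D. Equating: 10 V_DS² − 17.02 V_DS + 2.42 = 0, giving V_DS = 0.157 V (the root below V_ov).
I_D = (2.42 − 0.157) / 15.4 = 0.147 mA.

I_D = 0.147 mA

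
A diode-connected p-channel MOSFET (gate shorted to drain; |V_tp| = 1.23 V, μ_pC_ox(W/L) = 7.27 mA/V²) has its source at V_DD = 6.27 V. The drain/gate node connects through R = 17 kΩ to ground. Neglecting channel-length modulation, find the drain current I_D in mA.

I_D = 0.280 mA

With gate tied to drain, V_SG = V_SD ≥ V_SG − |V_tp|, so the device is in saturation.
KCL at the drain: ½ k_p (V_SG − |V_tp|)² = (V_DD − V_SG)/R.
Let x = V_SG − 1.23. Then 61.8 x² + x − 5.04 = 0, giving x = 0.278 V (positive root), so V_SG = 1.51 V.
I_D = (V_DD − V_SG)/R = (6.27 − 1.51) / 17 = 0.28 mA.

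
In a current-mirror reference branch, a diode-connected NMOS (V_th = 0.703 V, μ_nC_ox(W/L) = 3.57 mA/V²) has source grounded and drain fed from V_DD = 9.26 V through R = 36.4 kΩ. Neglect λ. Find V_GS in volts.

With gate tied to drain, V_GS = V_DS ≥ V_GS − V_th, so the device is in saturation.
KCL at the drain: ½ k_n (V_GS − V_th)² = (V_DD − V_GS)/R.
Let x = V_GS − 0.703. Then 65 x² + x − 8.557 = 0, giving x = 0.355 V (positive root), so V_GS = 1.06 V.
I_D = (V_DD − V_GS)/R = (9.26 − 1.06) / 36.4 = 0.225 mA.

V_GS = 1.06 V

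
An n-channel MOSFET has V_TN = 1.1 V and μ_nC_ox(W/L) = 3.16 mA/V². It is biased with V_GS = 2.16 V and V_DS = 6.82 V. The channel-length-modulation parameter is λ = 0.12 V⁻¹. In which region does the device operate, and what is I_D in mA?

Saturation; I_D = 3.23 mA

V_ov = V_GS − V_TN = 2.16 − 1.1 = 1.06 V.
Since V_DS = 6.82 V ≥ V_ov = 1.06 V, the device is in saturation.
I_D = ½ k_n V_ov² (1 + λ V_DS) = 0.5 × 3.16 × 1.06² × (1 + 0.12 × 6.82) = 3.23 mA.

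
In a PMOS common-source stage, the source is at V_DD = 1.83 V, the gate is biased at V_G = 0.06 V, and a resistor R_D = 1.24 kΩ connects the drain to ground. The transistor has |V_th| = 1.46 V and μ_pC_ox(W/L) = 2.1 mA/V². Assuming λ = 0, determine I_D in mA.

I_D = 0.101 mA

V_SG = V_DD − V_G = 1.83 − 0.06 = 1.77 V, so V_ov = 1.77 − 1.46 = 0.31 V.
Assume saturation: I_D = ½ k_p V_ov² = 0.5 × 2.1 × 0.31² = 0.101 mA, giving V_SD = V_DD − I_D R_D = 1.83 − 0.101 × 1.24 = 1.7 V.
V_SD = 1.7 V ≥ V_ov = 0.31 V, confirming saturation.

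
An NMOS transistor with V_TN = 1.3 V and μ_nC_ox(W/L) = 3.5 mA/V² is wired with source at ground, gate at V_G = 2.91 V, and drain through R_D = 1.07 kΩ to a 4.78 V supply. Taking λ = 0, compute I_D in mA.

V_GS = V_G = 2.91 V, so V_ov = 2.91 − 1.3 = 1.61 V.
Assume saturation: I_D = ½ k_n V_ov² = 0.5 × 3.5 × 1.61² = 4.54 mA, giving V_DS = V_DD − I_D R_D = 4.78 − 4.54 × 1.07 = -0.0737 V.
But -0.0737 V < V_ov = 1.61 V, so the device is actually in triode.
In triode I_D = k_n[V_ov V_DS − ½ V_DS²] and I_D = (V_DD − V_DS)/R_D. Equating: 1.87 V_DS² − 7.029 V_DS + 4.78 = 0, giving V_DS = 0.892 V (the root below V_ov).
I_D = (4.78 − 0.892) / 1.07 = 3.63 mA.

I_D = 3.63 mA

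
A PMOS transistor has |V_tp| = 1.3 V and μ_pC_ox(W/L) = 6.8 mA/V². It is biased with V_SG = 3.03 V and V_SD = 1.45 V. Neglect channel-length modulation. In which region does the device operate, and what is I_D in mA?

Triode; I_D = 9.91 mA

V_ov = V_SG − |V_tp| = 3.03 − 1.3 = 1.73 V.
Since V_SD = 1.45 V < V_ov = 1.73 V, the device is in the triode region.
I_D = k_p [V_ov · V_SD − ½ V_SD²] = 6.8 × [1.73 × 1.45 − 0.5 × 1.45²] = 9.91 mA.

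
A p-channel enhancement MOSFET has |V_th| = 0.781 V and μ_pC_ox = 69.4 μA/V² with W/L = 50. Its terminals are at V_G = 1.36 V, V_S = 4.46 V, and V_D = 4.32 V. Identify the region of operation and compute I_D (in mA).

Triode; I_D = 1.09 mA

V_SG = V_S − V_G = 4.46 − 1.36 = 3.1 V; V_SD = V_S − V_D = 4.46 − 4.32 = 0.14 V.
k_p = μ_pC_ox · (W/L) = 3.47 mA/V².
V_ov = V_SG − |V_th| = 3.1 − 0.781 = 2.32 V.
Since V_SD = 0.14 V < V_ov = 2.32 V, the device is in the triode region.
I_D = k_p [V_ov · V_SD − ½ V_SD²] = 3.47 × [2.32 × 0.14 − 0.5 × 0.14²] = 1.09 mA.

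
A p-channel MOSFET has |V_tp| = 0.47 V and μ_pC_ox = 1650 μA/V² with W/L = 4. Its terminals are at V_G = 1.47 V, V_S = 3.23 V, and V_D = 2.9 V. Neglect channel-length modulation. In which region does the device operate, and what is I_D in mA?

V_SG = V_S − V_G = 3.23 − 1.47 = 1.76 V; V_SD = V_S − V_D = 3.23 − 2.9 = 0.33 V.
k_p = μ_pC_ox · (W/L) = 6.6 mA/V².
V_ov = V_SG − |V_tp| = 1.76 − 0.47 = 1.29 V.
Since V_SD = 0.33 V < V_ov = 1.29 V, the device is in the triode region.
I_D = k_p [V_ov · V_SD − ½ V_SD²] = 6.6 × [1.29 × 0.33 − 0.5 × 0.33²] = 2.45 mA.

Triode; I_D = 2.45 mA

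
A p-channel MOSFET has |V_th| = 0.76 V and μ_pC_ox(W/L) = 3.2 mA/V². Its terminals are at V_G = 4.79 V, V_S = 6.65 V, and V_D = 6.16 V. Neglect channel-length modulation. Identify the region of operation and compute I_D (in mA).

V_SG = V_S − V_G = 6.65 − 4.79 = 1.86 V; V_SD = V_S − V_D = 6.65 − 6.16 = 0.49 V.
V_ov = V_SG − |V_th| = 1.86 − 0.76 = 1.1 V.
Since V_SD = 0.49 V < V_ov = 1.1 V, the device is in the triode region.
I_D = k_p [V_ov · V_SD − ½ V_SD²] = 3.2 × [1.1 × 0.49 − 0.5 × 0.49²] = 1.34 mA.

Triode; I_D = 1.34 mA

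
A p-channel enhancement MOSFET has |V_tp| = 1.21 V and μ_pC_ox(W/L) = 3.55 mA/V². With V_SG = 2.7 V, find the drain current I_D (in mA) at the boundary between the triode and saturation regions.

At the boundary V_SD = V_ov = V_SG − |V_tp| = 2.7 − 1.21 = 1.49 V.
I_D = ½ k_p V_ov² = 0.5 × 3.55 × 1.49² = 3.94 mA.

I_D = 3.94 mA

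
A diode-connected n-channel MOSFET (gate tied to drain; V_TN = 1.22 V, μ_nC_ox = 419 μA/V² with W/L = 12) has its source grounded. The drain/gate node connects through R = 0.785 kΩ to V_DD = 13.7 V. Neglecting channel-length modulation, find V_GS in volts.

With gate tied to drain, V_GS = V_DS ≥ V_GS − V_TN, so the device is in saturation.
k_n = μ_nC_ox · (W/L) = 5.028 mA/V².
KCL at the drain: ½ k_n (V_GS − V_TN)² = (V_DD − V_GS)/R.
Let x = V_GS − 1.22. Then 1.97 x² + x − 12.48 = 0, giving x = 2.27 V (positive root), so V_GS = 3.49 V.
I_D = (V_DD − V_GS)/R = (13.7 − 3.49) / 0.785 = 13 mA.

V_GS = 3.49 V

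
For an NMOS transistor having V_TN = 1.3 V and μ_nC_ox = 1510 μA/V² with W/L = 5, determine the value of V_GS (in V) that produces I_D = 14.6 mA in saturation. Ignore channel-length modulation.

k_n = μ_nC_ox · (W/L) = 7.55 mA/V².
In saturation I_D = ½ k_n (V_GS − V_TN)², so V_GS − V_TN = √(2 I_D / k_n) = √(2 × 14.6 / 7.55) = 1.97 V.
V_GS = 1.3 + 1.97 = 3.27 V.

V_GS = 3.27 V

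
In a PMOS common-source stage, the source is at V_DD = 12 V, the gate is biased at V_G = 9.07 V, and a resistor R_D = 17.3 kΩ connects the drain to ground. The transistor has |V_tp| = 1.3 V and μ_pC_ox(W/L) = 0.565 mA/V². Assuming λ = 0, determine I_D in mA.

V_SG = V_DD − V_G = 12 − 9.07 = 2.93 V, so V_ov = 2.93 − 1.3 = 1.63 V.
Assume saturation: I_D = ½ k_p V_ov² = 0.5 × 0.565 × 1.63² = 0.751 mA, giving V_SD = V_DD − I_D R_D = 12 − 0.751 × 17.3 = -0.985 V.
But -0.985 V < V_ov = 1.63 V, so the device is actually in triode.
In triode I_D = k_p[V_ov V_SD − ½ V_SD²] and I_D = (V_DD − V_SD)/R_D. Equating: 4.89 V_SD² − 16.93 V_SD + 12 = 0, giving V_SD = 0.994 V (the root below V_ov).
I_D = (12 − 0.994) / 17.3 = 0.636 mA.

I_D = 0.636 mA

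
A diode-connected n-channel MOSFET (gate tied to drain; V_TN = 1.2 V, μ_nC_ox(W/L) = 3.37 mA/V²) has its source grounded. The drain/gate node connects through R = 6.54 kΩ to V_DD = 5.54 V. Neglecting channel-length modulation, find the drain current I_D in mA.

I_D = 0.574 mA

With gate tied to drain, V_GS = V_DS ≥ V_GS − V_TN, so the device is in saturation.
KCL at the drain: ½ k_n (V_GS − V_TN)² = (V_DD − V_GS)/R.
Let x = V_GS − 1.2. Then 11 x² + x − 4.34 = 0, giving x = 0.584 V (positive root), so V_GS = 1.78 V.
I_D = (V_DD − V_GS)/R = (5.54 − 1.78) / 6.54 = 0.574 mA.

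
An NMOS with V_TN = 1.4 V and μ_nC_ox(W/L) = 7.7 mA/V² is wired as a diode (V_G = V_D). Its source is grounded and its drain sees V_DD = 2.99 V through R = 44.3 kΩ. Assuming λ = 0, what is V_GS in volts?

With gate tied to drain, V_GS = V_DS ≥ V_GS − V_TN, so the device is in saturation.
KCL at the drain: ½ k_n (V_GS − V_TN)² = (V_DD − V_GS)/R.
Let x = V_GS − 1.4. Then 171 x² + x − 1.59 = 0, giving x = 0.0937 V (positive root), so V_GS = 1.49 V.
I_D = (V_DD − V_GS)/R = (2.99 − 1.49) / 44.3 = 0.0338 mA.

V_GS = 1.49 V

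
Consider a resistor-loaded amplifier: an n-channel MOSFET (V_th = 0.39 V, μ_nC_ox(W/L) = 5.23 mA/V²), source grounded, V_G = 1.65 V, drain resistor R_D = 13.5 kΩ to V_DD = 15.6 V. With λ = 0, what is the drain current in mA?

I_D = 1.14 mA

V_GS = V_G = 1.65 V, so V_ov = 1.65 − 0.39 = 1.26 V.
Assume saturation: I_D = ½ k_n V_ov² = 0.5 × 5.23 × 1.26² = 4.15 mA, giving V_DS = V_DD − I_D R_D = 15.6 − 4.15 × 13.5 = -40.4 V.
But -40.4 V < V_ov = 1.26 V, so the device is actually in triode.
In triode I_D = k_n[V_ov V_DS − ½ V_DS²] and I_D = (V_DD − V_DS)/R_D. Equating: 35.3 V_DS² − 89.96 V_DS + 15.6 = 0, giving V_DS = 0.187 V (the root below V_ov).
I_D = (15.6 − 0.187) / 13.5 = 1.14 mA.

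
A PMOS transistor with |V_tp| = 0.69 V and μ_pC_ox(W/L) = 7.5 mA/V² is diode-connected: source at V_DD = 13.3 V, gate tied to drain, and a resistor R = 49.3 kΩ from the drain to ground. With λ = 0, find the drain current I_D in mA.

With gate tied to drain, V_SG = V_SD ≥ V_SG − |V_tp|, so the device is in saturation.
KCL at the drain: ½ k_p (V_SG − |V_tp|)² = (V_DD − V_SG)/R.
Let x = V_SG − 0.69. Then 185 x² + x − 12.61 = 0, giving x = 0.258 V (positive root), so V_SG = 0.948 V.
I_D = (V_DD − V_SG)/R = (13.3 − 0.948) / 49.3 = 0.251 mA.

I_D = 0.251 mA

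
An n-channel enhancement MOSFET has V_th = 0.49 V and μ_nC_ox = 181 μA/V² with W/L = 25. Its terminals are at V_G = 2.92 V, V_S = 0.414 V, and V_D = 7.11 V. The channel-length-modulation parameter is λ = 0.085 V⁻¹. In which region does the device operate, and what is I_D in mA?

V_GS = V_G − V_S = 2.92 − 0.414 = 2.51 V; V_DS = V_D − V_S = 7.11 − 0.414 = 6.7 V.
k_n = μ_nC_ox · (W/L) = 4.525 mA/V².
V_ov = V_GS − V_th = 2.51 − 0.49 = 2.02 V.
Since V_DS = 6.7 V ≥ V_ov = 2.02 V, the device is in saturation.
I_D = ½ k_n V_ov² (1 + λ V_DS) = 0.5 × 4.525 × 2.02² × (1 + 0.085 × 6.7) = 14.4 mA.

Saturation; I_D = 14.4 mA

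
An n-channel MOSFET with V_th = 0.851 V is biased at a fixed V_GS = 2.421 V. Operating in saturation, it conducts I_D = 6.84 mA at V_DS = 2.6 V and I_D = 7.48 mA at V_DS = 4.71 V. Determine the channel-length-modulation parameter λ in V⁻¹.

λ = 0.0501 V⁻¹

With V_GS fixed, I_D ∝ (1 + λ V_DS) in saturation, so I_D2/I_D1 = (1 + λ V_DS2)/(1 + λ V_DS1).
7.48/6.84 = 1.094 = (1 + 4.71 λ)/(1 + 2.6 λ).
Solving: λ (I_D1 V_DS2 − I_D2 V_DS1) = I_D2 − I_D1, so λ = (7.48 − 6.84) / (6.84 × 4.71 − 7.48 × 2.6) = 0.64 / 12.8 = 0.0501 V⁻¹.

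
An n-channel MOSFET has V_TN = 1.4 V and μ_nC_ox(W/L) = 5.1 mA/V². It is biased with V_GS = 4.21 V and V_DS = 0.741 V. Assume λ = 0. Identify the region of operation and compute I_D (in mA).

V_ov = V_GS − V_TN = 4.21 − 1.4 = 2.81 V.
Since V_DS = 0.741 V < V_ov = 2.81 V, the device is in the triode region.
I_D = k_n [V_ov · V_DS − ½ V_DS²] = 5.1 × [2.81 × 0.741 − 0.5 × 0.741²] = 9.22 mA.

Triode; I_D = 9.22 mA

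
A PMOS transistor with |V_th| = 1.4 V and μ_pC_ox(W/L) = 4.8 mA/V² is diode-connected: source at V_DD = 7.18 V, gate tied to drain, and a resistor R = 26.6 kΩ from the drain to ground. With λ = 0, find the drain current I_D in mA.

I_D = 0.206 mA

With gate tied to drain, V_SG = V_SD ≥ V_SG − |V_th|, so the device is in saturation.
KCL at the drain: ½ k_p (V_SG − |V_th|)² = (V_DD − V_SG)/R.
Let x = V_SG − 1.4. Then 63.8 x² + x − 5.78 = 0, giving x = 0.293 V (positive root), so V_SG = 1.69 V.
I_D = (V_DD − V_SG)/R = (7.18 − 1.69) / 26.6 = 0.206 mA.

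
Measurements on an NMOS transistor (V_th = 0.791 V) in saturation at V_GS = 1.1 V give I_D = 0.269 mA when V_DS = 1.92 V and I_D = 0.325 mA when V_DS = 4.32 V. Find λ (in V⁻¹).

λ = 0.104 V⁻¹

With V_GS fixed, I_D ∝ (1 + λ V_DS) in saturation, so I_D2/I_D1 = (1 + λ V_DS2)/(1 + λ V_DS1).
0.325/0.269 = 1.208 = (1 + 4.32 λ)/(1 + 1.92 λ).
Solving: λ (I_D1 V_DS2 − I_D2 V_DS1) = I_D2 − I_D1, so λ = (0.325 − 0.269) / (0.269 × 4.32 − 0.325 × 1.92) = 0.056 / 0.538 = 0.104 V⁻¹.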